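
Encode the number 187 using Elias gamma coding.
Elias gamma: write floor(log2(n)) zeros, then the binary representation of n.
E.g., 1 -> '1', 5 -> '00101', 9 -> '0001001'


num_bits = floor(log2(187)) + 1 = 8
leading_zeros = num_bits - 1 = 7
binary(187) = 10111011

Elias gamma(187) = '0000000' + '10111011' = 000000010111011 (15 bits)


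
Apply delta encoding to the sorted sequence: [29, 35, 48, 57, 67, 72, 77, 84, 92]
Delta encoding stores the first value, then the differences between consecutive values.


First value: 29
Deltas:
  35 - 29 = 6
  48 - 35 = 13
  57 - 48 = 9
  67 - 57 = 10
  72 - 67 = 5
  77 - 72 = 5
  84 - 77 = 7
  92 - 84 = 8


Delta encoded: [29, 6, 13, 9, 10, 5, 5, 7, 8]


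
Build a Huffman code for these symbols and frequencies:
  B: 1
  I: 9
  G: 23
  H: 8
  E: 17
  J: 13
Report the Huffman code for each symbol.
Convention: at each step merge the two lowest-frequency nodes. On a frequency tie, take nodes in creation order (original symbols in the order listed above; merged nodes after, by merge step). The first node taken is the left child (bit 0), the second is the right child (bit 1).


Huffman tree construction:
Step 1: Merge B(1) + H(8) = 9
Step 2: Merge I(9) + (B+H)(9) = 18
Step 3: Merge J(13) + E(17) = 30
Step 4: Merge (I+(B+H))(18) + G(23) = 41
Step 5: Merge (J+E)(30) + ((I+(B+H))+G)(41) = 71
Read each symbol's code off the tree from the root (left child = 0, right child = 1).

Codes:
  B: 1010 (length 4)
  I: 100 (length 3)
  G: 11 (length 2)
  H: 1011 (length 4)
  E: 01 (length 2)
  J: 00 (length 2)
Average code length: 169/71 = 2.3803 bits/symbol


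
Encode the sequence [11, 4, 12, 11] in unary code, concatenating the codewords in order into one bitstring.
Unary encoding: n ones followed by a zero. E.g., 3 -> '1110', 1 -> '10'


Encode each number as n ones followed by a terminating 0:
  11 -> 111111111110 (12 bits)
  4 -> 11110 (5 bits)
  12 -> 1111111111110 (13 bits)
  11 -> 111111111110 (12 bits)
Total length = 12 + 5 + 13 + 12 = 42 bits.

Unary([11, 4, 12, 11]) = 111111111110111101111111111110111111111110 (42 bits)


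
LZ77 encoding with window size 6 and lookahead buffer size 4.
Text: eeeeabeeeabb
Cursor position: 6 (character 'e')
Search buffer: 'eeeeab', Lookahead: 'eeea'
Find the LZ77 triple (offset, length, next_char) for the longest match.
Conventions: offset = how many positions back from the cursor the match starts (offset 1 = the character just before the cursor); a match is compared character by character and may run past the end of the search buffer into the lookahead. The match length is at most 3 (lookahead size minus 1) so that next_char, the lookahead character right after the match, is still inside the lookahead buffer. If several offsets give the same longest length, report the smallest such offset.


Try each offset into the search buffer:
  offset=1 (pos 5, char 'b'): match length 0
  offset=2 (pos 4, char 'a'): match length 0
  offset=3 (pos 3, char 'e'): match length 1
  offset=4 (pos 2, char 'e'): match length 2
  offset=5 (pos 1, char 'e'): match length 3
  offset=6 (pos 0, char 'e'): match length 3
Longest match has length 3, found at offsets 5, 6; take the smallest, offset 5.
next_char = character at position 6 + 3 = 9 -> 'a'

Best match: offset=5, length=3 (matching 'eee' starting at position 1)
LZ77 triple: (5, 3, 'a')


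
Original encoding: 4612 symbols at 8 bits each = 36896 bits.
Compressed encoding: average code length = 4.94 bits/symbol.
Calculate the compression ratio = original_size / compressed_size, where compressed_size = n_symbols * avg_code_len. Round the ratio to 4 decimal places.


original_size = n_symbols * orig_bits = 4612 * 8 = 36896 bits
compressed_size = n_symbols * avg_code_len = 4612 * 4.94 = 22783.28 bits
ratio = original_size / compressed_size = 36896 / 22783.28 = 1.6194

Compression ratio = 1.6194


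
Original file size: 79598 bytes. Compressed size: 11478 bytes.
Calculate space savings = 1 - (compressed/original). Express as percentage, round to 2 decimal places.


ratio = compressed/original = 11478/79598 = 0.1442
savings = 1 - ratio = 1 - 0.1442 = 0.8558
as a percentage: 0.8558 * 100 = 85.58%

Space savings = 1 - 11478/79598 = 85.58%


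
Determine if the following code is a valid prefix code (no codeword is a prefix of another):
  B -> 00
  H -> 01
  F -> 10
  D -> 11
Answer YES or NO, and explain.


Checking each pair (does one codeword prefix another?):
  B='00' vs H='01': no prefix
  B='00' vs F='10': no prefix
  B='00' vs D='11': no prefix
  H='01' vs B='00': no prefix
  H='01' vs F='10': no prefix
  H='01' vs D='11': no prefix
  F='10' vs B='00': no prefix
  F='10' vs H='01': no prefix
  F='10' vs D='11': no prefix
  D='11' vs B='00': no prefix
  D='11' vs H='01': no prefix
  D='11' vs F='10': no prefix
No violation found over all pairs.

YES -- this is a valid prefix code. No codeword is a prefix of any other codeword.


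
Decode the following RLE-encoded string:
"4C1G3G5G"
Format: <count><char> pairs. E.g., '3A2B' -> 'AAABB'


Expanding each <count><char> pair:
  4C -> 'CCCC'
  1G -> 'G'
  3G -> 'GGG'
  5G -> 'GGGGG'

Decoded = CCCCGGGGGGGGG


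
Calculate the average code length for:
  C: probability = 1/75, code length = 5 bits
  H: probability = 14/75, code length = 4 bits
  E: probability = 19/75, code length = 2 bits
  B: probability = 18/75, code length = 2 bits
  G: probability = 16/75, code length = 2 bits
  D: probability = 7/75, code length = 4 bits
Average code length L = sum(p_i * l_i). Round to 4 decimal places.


Weighted contributions p_i * l_i:
  C: (1/75) * 5 = 5/75
  H: (14/75) * 4 = 56/75
  E: (19/75) * 2 = 38/75
  B: (18/75) * 2 = 36/75
  G: (16/75) * 2 = 32/75
  D: (7/75) * 4 = 28/75
Sum = (5 + 56 + 38 + 36 + 32 + 28)/75 = 195/75

L = 195/75 = 2.6000 bits/symbol


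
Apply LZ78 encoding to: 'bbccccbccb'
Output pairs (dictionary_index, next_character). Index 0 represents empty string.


LZ78 encoding steps:
Dictionary: {0: ''}
Step 1: w='' (idx 0), next='b' -> output (0, 'b'), add 'b' as idx 1
Step 2: w='b' (idx 1), next='c' -> output (1, 'c'), add 'bc' as idx 2
Step 3: w='' (idx 0), next='c' -> output (0, 'c'), add 'c' as idx 3
Step 4: w='c' (idx 3), next='c' -> output (3, 'c'), add 'cc' as idx 4
Step 5: w='bc' (idx 2), next='c' -> output (2, 'c'), add 'bcc' as idx 5
Step 6: w='b' (idx 1), end of input -> output (1, '')


Encoded: [(0, 'b'), (1, 'c'), (0, 'c'), (3, 'c'), (2, 'c'), (1, '')]


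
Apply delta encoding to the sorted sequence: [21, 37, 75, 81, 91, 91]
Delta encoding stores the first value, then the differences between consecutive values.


First value: 21
Deltas:
  37 - 21 = 16
  75 - 37 = 38
  81 - 75 = 6
  91 - 81 = 10
  91 - 91 = 0


Delta encoded: [21, 16, 38, 6, 10, 0]


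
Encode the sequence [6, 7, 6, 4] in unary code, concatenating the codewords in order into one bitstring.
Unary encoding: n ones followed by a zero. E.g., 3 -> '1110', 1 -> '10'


Encode each number as n ones followed by a terminating 0:
  6 -> 1111110 (7 bits)
  7 -> 11111110 (8 bits)
  6 -> 1111110 (7 bits)
  4 -> 11110 (5 bits)
Total length = 7 + 8 + 7 + 5 = 27 bits.

Unary([6, 7, 6, 4]) = 111111011111110111111011110 (27 bits)


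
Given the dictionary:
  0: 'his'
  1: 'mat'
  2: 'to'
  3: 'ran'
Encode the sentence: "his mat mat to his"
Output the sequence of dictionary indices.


Look up each word in the dictionary:
  'his' -> 0
  'mat' -> 1
  'mat' -> 1
  'to' -> 2
  'his' -> 0

Encoded: [0, 1, 1, 2, 0]


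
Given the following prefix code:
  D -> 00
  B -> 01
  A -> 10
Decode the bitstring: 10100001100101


Decoding step by step:
Bits 10 -> A
Bits 10 -> A
Bits 00 -> D
Bits 01 -> B
Bits 10 -> A
Bits 01 -> B
Bits 01 -> B


Decoded message: AADBABB


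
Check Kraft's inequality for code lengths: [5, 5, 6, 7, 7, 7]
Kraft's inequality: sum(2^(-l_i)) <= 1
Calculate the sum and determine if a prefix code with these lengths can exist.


Sum = 2^(-5) + 2^(-5) + 2^(-6) + 2^(-7) + 2^(-7) + 2^(-7)
    = 0.03125 + 0.03125 + 0.015625 + 0.0078125 + 0.0078125 + 0.0078125
    = 13/128 = 0.1015625
Since 0.1015625 <= 1, Kraft's inequality IS satisfied.
A prefix code with these lengths CAN exist.

Kraft sum = 0.1015625. Satisfied.


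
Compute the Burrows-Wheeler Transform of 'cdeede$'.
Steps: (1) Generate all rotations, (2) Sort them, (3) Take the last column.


Rotations (sorted):
  0: $cdeede -> last char: e
  1: cdeede$ -> last char: $
  2: de$cdee -> last char: e
  3: deede$c -> last char: c
  4: e$cdeed -> last char: d
  5: ede$cde -> last char: e
  6: eede$cd -> last char: d


BWT = e$ecded


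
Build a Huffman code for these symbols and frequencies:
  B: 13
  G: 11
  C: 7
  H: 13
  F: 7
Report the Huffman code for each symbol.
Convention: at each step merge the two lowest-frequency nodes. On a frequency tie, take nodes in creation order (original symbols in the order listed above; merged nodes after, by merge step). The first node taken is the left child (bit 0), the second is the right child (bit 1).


Huffman tree construction:
Step 1: Merge C(7) + F(7) = 14
Step 2: Merge G(11) + B(13) = 24
Step 3: Merge H(13) + (C+F)(14) = 27
Step 4: Merge (G+B)(24) + (H+(C+F))(27) = 51
Read each symbol's code off the tree from the root (left child = 0, right child = 1).

Codes:
  B: 01 (length 2)
  G: 00 (length 2)
  C: 110 (length 3)
  H: 10 (length 2)
  F: 111 (length 3)
Average code length: 116/51 = 2.2745 bits/symbol


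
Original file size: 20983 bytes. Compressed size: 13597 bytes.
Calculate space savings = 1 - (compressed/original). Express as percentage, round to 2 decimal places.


ratio = compressed/original = 13597/20983 = 0.648001
savings = 1 - ratio = 1 - 0.648001 = 0.351999
as a percentage: 0.351999 * 100 = 35.2%

Space savings = 1 - 13597/20983 = 35.2%


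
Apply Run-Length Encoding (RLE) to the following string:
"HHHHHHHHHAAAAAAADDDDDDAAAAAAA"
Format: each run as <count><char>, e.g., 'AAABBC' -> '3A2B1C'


Scanning runs left to right:
  i=0: run of 'H' x 9 -> '9H'
  i=9: run of 'A' x 7 -> '7A'
  i=16: run of 'D' x 6 -> '6D'
  i=22: run of 'A' x 7 -> '7A'

RLE = 9H7A6D7A


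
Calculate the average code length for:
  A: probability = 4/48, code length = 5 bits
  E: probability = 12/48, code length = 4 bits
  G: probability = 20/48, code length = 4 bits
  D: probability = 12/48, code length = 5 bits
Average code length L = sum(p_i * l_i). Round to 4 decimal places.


Weighted contributions p_i * l_i:
  A: (4/48) * 5 = 20/48
  E: (12/48) * 4 = 48/48
  G: (20/48) * 4 = 80/48
  D: (12/48) * 5 = 60/48
Sum = (20 + 48 + 80 + 60)/48 = 208/48

L = 208/48 = 4.3333 bits/symbol


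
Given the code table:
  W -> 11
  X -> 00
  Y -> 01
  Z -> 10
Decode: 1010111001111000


Decoding:
10 -> Z
10 -> Z
11 -> W
10 -> Z
01 -> Y
11 -> W
10 -> Z
00 -> X


Result: ZZWZYWZX


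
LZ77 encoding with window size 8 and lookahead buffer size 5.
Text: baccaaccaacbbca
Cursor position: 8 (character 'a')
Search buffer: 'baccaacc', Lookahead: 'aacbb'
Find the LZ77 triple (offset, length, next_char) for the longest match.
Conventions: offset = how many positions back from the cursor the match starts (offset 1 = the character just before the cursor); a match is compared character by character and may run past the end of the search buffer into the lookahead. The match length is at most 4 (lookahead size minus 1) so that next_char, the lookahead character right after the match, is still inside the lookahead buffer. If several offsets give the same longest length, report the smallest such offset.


Try each offset into the search buffer:
  offset=1 (pos 7, char 'c'): match length 0
  offset=2 (pos 6, char 'c'): match length 0
  offset=3 (pos 5, char 'a'): match length 1
  offset=4 (pos 4, char 'a'): match length 3
  offset=5 (pos 3, char 'c'): match length 0
  offset=6 (pos 2, char 'c'): match length 0
  offset=7 (pos 1, char 'a'): match length 1
  offset=8 (pos 0, char 'b'): match length 0
Longest match has length 3 at offset 4.
next_char = character at position 8 + 3 = 11 -> 'b'

Best match: offset=4, length=3 (matching 'aac' starting at position 4)
LZ77 triple: (4, 3, 'b')


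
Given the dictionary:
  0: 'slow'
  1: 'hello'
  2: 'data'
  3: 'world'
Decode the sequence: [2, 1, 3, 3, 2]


Look up each index in the dictionary:
  2 -> 'data'
  1 -> 'hello'
  3 -> 'world'
  3 -> 'world'
  2 -> 'data'

Decoded: "data hello world world data"


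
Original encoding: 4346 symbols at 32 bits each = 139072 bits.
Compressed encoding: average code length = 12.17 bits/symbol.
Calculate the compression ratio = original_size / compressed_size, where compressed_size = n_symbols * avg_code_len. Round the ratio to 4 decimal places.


original_size = n_symbols * orig_bits = 4346 * 32 = 139072 bits
compressed_size = n_symbols * avg_code_len = 4346 * 12.17 = 52890.82 bits
ratio = original_size / compressed_size = 139072 / 52890.82 = 2.6294

Compression ratio = 2.6294


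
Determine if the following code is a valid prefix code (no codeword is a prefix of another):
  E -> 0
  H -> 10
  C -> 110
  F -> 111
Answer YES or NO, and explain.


Checking each pair (does one codeword prefix another?):
  E='0' vs H='10': no prefix
  E='0' vs C='110': no prefix
  E='0' vs F='111': no prefix
  H='10' vs E='0': no prefix
  H='10' vs C='110': no prefix
  H='10' vs F='111': no prefix
  C='110' vs E='0': no prefix
  C='110' vs H='10': no prefix
  C='110' vs F='111': no prefix
  F='111' vs E='0': no prefix
  F='111' vs H='10': no prefix
  F='111' vs C='110': no prefix
No violation found over all pairs.

YES -- this is a valid prefix code. No codeword is a prefix of any other codeword.


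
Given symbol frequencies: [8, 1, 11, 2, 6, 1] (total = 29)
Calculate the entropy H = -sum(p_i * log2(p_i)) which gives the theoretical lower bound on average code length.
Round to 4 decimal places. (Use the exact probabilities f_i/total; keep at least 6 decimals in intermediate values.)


Per-symbol terms -p_i * log2(p_i) with p_i = f_i/29:
  p = 8/29 = 0.275862: log2(p) = -1.857981, -p*log2(p) = 0.512546
  p = 1/29 = 0.034483: log2(p) = -4.857981, -p*log2(p) = 0.167517
  p = 11/29 = 0.379310: log2(p) = -1.398549, -p*log2(p) = 0.530484
  p = 2/29 = 0.068966: log2(p) = -3.857981, -p*log2(p) = 0.266068
  p = 6/29 = 0.206897: log2(p) = -2.273018, -p*log2(p) = 0.470280
  p = 1/29 = 0.034483: log2(p) = -4.857981, -p*log2(p) = 0.167517
H = 0.512546 + 0.167517 + 0.530484 + 0.266068 + 0.470280 + 0.167517 = 2.114412

H = 2.1144 bits/symbol


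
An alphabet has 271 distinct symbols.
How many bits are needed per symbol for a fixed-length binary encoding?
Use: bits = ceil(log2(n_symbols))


log2(271) = 8.0821
Bracket: 2^8 = 256 < 271 <= 2^9 = 512
So ceil(log2(271)) = 9

bits = ceil(log2(271)) = ceil(8.0821) = 9 bits


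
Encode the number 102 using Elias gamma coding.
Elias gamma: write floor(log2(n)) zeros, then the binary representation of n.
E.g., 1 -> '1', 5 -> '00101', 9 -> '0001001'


num_bits = floor(log2(102)) + 1 = 7
leading_zeros = num_bits - 1 = 6
binary(102) = 1100110

Elias gamma(102) = '000000' + '1100110' = 0000001100110 (13 bits)


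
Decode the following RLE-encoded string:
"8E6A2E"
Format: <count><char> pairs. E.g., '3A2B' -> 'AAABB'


Expanding each <count><char> pair:
  8E -> 'EEEEEEEE'
  6A -> 'AAAAAA'
  2E -> 'EE'

Decoded = EEEEEEEEAAAAAAEE


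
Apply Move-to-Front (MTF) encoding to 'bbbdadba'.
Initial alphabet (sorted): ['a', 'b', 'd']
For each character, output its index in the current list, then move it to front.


MTF encoding:
'b': index 1 in ['a', 'b', 'd'] -> ['b', 'a', 'd']
'b': index 0 in ['b', 'a', 'd'] -> ['b', 'a', 'd']
'b': index 0 in ['b', 'a', 'd'] -> ['b', 'a', 'd']
'd': index 2 in ['b', 'a', 'd'] -> ['d', 'b', 'a']
'a': index 2 in ['d', 'b', 'a'] -> ['a', 'd', 'b']
'd': index 1 in ['a', 'd', 'b'] -> ['d', 'a', 'b']
'b': index 2 in ['d', 'a', 'b'] -> ['b', 'd', 'a']
'a': index 2 in ['b', 'd', 'a'] -> ['a', 'b', 'd']


Output: [1, 0, 0, 2, 2, 1, 2, 2]


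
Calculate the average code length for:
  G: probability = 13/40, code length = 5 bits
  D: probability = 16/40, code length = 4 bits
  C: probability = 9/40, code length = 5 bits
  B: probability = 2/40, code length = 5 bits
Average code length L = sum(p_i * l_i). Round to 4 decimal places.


Weighted contributions p_i * l_i:
  G: (13/40) * 5 = 65/40
  D: (16/40) * 4 = 64/40
  C: (9/40) * 5 = 45/40
  B: (2/40) * 5 = 10/40
Sum = (65 + 64 + 45 + 10)/40 = 184/40

L = 184/40 = 4.6000 bits/symbol


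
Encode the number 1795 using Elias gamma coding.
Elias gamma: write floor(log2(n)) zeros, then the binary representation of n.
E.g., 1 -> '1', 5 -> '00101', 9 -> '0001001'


num_bits = floor(log2(1795)) + 1 = 11
leading_zeros = num_bits - 1 = 10
binary(1795) = 11100000011

Elias gamma(1795) = '0000000000' + '11100000011' = 000000000011100000011 (21 bits)


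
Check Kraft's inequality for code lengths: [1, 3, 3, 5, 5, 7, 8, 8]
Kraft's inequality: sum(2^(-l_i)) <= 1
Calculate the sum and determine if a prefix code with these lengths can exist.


Sum = 2^(-1) + 2^(-3) + 2^(-3) + 2^(-5) + 2^(-5) + 2^(-7) + 2^(-8) + 2^(-8)
    = 0.5 + 0.125 + 0.125 + 0.03125 + 0.03125 + 0.0078125 + 0.00390625 + 0.00390625
    = 212/256 = 0.828125
Since 0.828125 <= 1, Kraft's inequality IS satisfied.
A prefix code with these lengths CAN exist.

Kraft sum = 0.828125. Satisfied.


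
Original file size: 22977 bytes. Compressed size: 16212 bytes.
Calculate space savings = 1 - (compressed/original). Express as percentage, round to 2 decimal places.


ratio = compressed/original = 16212/22977 = 0.705575
savings = 1 - ratio = 1 - 0.705575 = 0.294425
as a percentage: 0.294425 * 100 = 29.44%

Space savings = 1 - 16212/22977 = 29.44%


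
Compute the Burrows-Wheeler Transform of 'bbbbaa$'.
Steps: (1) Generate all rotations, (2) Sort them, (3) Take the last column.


Rotations (sorted):
  0: $bbbbaa -> last char: a
  1: a$bbbba -> last char: a
  2: aa$bbbb -> last char: b
  3: baa$bbb -> last char: b
  4: bbaa$bb -> last char: b
  5: bbbaa$b -> last char: b
  6: bbbbaa$ -> last char: $


BWT = aabbbb$


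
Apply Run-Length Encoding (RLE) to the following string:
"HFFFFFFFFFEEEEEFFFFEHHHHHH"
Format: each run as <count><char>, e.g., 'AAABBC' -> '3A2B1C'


Scanning runs left to right:
  i=0: run of 'H' x 1 -> '1H'
  i=1: run of 'F' x 9 -> '9F'
  i=10: run of 'E' x 5 -> '5E'
  i=15: run of 'F' x 4 -> '4F'
  i=19: run of 'E' x 1 -> '1E'
  i=20: run of 'H' x 6 -> '6H'

RLE = 1H9F5E4F1E6H


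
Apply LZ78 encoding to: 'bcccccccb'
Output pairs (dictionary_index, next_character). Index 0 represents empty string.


LZ78 encoding steps:
Dictionary: {0: ''}
Step 1: w='' (idx 0), next='b' -> output (0, 'b'), add 'b' as idx 1
Step 2: w='' (idx 0), next='c' -> output (0, 'c'), add 'c' as idx 2
Step 3: w='c' (idx 2), next='c' -> output (2, 'c'), add 'cc' as idx 3
Step 4: w='cc' (idx 3), next='c' -> output (3, 'c'), add 'ccc' as idx 4
Step 5: w='c' (idx 2), next='b' -> output (2, 'b'), add 'cb' as idx 5


Encoded: [(0, 'b'), (0, 'c'), (2, 'c'), (3, 'c'), (2, 'b')]


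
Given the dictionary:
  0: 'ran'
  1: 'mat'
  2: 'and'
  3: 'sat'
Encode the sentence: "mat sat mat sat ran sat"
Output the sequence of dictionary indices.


Look up each word in the dictionary:
  'mat' -> 1
  'sat' -> 3
  'mat' -> 1
  'sat' -> 3
  'ran' -> 0
  'sat' -> 3

Encoded: [1, 3, 1, 3, 0, 3]


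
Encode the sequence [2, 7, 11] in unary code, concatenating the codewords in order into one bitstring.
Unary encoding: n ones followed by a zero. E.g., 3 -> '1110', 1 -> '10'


Encode each number as n ones followed by a terminating 0:
  2 -> 110 (3 bits)
  7 -> 11111110 (8 bits)
  11 -> 111111111110 (12 bits)
Total length = 3 + 8 + 12 = 23 bits.

Unary([2, 7, 11]) = 11011111110111111111110 (23 bits)


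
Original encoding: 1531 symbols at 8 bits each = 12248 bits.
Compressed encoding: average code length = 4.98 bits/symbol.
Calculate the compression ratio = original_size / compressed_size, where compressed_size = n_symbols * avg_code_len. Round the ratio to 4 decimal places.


original_size = n_symbols * orig_bits = 1531 * 8 = 12248 bits
compressed_size = n_symbols * avg_code_len = 1531 * 4.98 = 7624.38 bits
ratio = original_size / compressed_size = 12248 / 7624.38 = 1.6064

Compression ratio = 1.6064


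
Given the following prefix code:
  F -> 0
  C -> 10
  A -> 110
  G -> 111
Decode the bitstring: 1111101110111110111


Decoding step by step:
Bits 111 -> G
Bits 110 -> A
Bits 111 -> G
Bits 0 -> F
Bits 111 -> G
Bits 110 -> A
Bits 111 -> G


Decoded message: GAGFGAG


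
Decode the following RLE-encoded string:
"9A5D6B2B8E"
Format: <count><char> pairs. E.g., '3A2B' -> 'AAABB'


Expanding each <count><char> pair:
  9A -> 'AAAAAAAAA'
  5D -> 'DDDDD'
  6B -> 'BBBBBB'
  2B -> 'BB'
  8E -> 'EEEEEEEE'

Decoded = AAAAAAAAADDDDDBBBBBBBBEEEEEEEE


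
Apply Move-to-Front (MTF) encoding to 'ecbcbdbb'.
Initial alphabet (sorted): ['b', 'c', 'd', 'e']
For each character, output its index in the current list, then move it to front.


MTF encoding:
'e': index 3 in ['b', 'c', 'd', 'e'] -> ['e', 'b', 'c', 'd']
'c': index 2 in ['e', 'b', 'c', 'd'] -> ['c', 'e', 'b', 'd']
'b': index 2 in ['c', 'e', 'b', 'd'] -> ['b', 'c', 'e', 'd']
'c': index 1 in ['b', 'c', 'e', 'd'] -> ['c', 'b', 'e', 'd']
'b': index 1 in ['c', 'b', 'e', 'd'] -> ['b', 'c', 'e', 'd']
'd': index 3 in ['b', 'c', 'e', 'd'] -> ['d', 'b', 'c', 'e']
'b': index 1 in ['d', 'b', 'c', 'e'] -> ['b', 'd', 'c', 'e']
'b': index 0 in ['b', 'd', 'c', 'e'] -> ['b', 'd', 'c', 'e']


Output: [3, 2, 2, 1, 1, 3, 1, 0]


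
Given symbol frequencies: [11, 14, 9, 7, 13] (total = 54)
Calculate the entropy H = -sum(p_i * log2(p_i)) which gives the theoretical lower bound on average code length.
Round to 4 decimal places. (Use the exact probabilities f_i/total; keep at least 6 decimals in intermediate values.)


Per-symbol terms -p_i * log2(p_i) with p_i = f_i/54:
  p = 11/54 = 0.203704: log2(p) = -2.295456, -p*log2(p) = 0.467593
  p = 14/54 = 0.259259: log2(p) = -1.947533, -p*log2(p) = 0.504916
  p = 9/54 = 0.166667: log2(p) = -2.584963, -p*log2(p) = 0.430827
  p = 7/54 = 0.129630: log2(p) = -2.947533, -p*log2(p) = 0.382088
  p = 13/54 = 0.240741: log2(p) = -2.054448, -p*log2(p) = 0.494589
H = 0.467593 + 0.504916 + 0.430827 + 0.382088 + 0.494589 = 2.280013

H = 2.28 bits/symbol


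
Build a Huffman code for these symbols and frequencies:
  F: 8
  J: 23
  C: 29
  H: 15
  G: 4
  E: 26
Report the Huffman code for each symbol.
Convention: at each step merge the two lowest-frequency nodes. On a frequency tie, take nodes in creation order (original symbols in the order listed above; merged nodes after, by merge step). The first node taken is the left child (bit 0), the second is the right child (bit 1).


Huffman tree construction:
Step 1: Merge G(4) + F(8) = 12
Step 2: Merge (G+F)(12) + H(15) = 27
Step 3: Merge J(23) + E(26) = 49
Step 4: Merge ((G+F)+H)(27) + C(29) = 56
Step 5: Merge (J+E)(49) + (((G+F)+H)+C)(56) = 105
Read each symbol's code off the tree from the root (left child = 0, right child = 1).

Codes:
  F: 1001 (length 4)
  J: 00 (length 2)
  C: 11 (length 2)
  H: 101 (length 3)
  G: 1000 (length 4)
  E: 01 (length 2)
Average code length: 249/105 = 2.3714 bits/symbol


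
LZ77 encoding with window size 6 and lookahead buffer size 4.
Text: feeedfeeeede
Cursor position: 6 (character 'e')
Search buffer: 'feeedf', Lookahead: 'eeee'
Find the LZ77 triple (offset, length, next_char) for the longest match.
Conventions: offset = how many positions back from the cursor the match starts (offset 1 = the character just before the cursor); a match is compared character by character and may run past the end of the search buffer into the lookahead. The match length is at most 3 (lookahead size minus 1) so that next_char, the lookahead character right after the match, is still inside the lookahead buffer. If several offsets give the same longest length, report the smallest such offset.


Try each offset into the search buffer:
  offset=1 (pos 5, char 'f'): match length 0
  offset=2 (pos 4, char 'd'): match length 0
  offset=3 (pos 3, char 'e'): match length 1
  offset=4 (pos 2, char 'e'): match length 2
  offset=5 (pos 1, char 'e'): match length 3
  offset=6 (pos 0, char 'f'): match length 0
Longest match has length 3 at offset 5.
next_char = character at position 6 + 3 = 9 -> 'e'

Best match: offset=5, length=3 (matching 'eee' starting at position 1)
LZ77 triple: (5, 3, 'e')


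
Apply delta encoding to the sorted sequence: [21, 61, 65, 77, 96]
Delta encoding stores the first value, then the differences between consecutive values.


First value: 21
Deltas:
  61 - 21 = 40
  65 - 61 = 4
  77 - 65 = 12
  96 - 77 = 19


Delta encoded: [21, 40, 4, 12, 19]


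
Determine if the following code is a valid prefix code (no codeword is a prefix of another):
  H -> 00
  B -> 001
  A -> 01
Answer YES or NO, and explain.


Checking each pair (does one codeword prefix another?):
  H='00' vs B='001': prefix -- VIOLATION

NO -- this is NOT a valid prefix code. H (00) is a prefix of B (001).


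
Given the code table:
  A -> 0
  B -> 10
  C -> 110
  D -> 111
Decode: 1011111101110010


Decoding:
10 -> B
111 -> D
111 -> D
0 -> A
111 -> D
0 -> A
0 -> A
10 -> B


Result: BDDADAAB


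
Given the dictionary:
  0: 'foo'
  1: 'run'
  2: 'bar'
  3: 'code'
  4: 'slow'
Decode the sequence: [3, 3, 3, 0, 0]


Look up each index in the dictionary:
  3 -> 'code'
  3 -> 'code'
  3 -> 'code'
  0 -> 'foo'
  0 -> 'foo'

Decoded: "code code code foo foo"


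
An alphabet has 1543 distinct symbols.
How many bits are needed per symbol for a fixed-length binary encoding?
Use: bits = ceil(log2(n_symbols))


log2(1543) = 10.5915
Bracket: 2^10 = 1024 < 1543 <= 2^11 = 2048
So ceil(log2(1543)) = 11

bits = ceil(log2(1543)) = ceil(10.5915) = 11 bits


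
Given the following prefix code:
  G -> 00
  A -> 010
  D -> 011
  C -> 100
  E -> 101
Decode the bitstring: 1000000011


Decoding step by step:
Bits 100 -> C
Bits 00 -> G
Bits 00 -> G
Bits 011 -> D


Decoded message: CGGD


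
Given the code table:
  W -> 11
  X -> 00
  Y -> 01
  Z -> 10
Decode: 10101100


Decoding:
10 -> Z
10 -> Z
11 -> W
00 -> X


Result: ZZWX


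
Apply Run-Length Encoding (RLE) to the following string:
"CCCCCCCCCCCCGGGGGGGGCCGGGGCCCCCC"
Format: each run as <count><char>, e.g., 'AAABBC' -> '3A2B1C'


Scanning runs left to right:
  i=0: run of 'C' x 12 -> '12C'
  i=12: run of 'G' x 8 -> '8G'
  i=20: run of 'C' x 2 -> '2C'
  i=22: run of 'G' x 4 -> '4G'
  i=26: run of 'C' x 6 -> '6C'

RLE = 12C8G2C4G6C


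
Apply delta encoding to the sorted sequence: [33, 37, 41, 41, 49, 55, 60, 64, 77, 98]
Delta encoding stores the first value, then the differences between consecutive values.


First value: 33
Deltas:
  37 - 33 = 4
  41 - 37 = 4
  41 - 41 = 0
  49 - 41 = 8
  55 - 49 = 6
  60 - 55 = 5
  64 - 60 = 4
  77 - 64 = 13
  98 - 77 = 21


Delta encoded: [33, 4, 4, 0, 8, 6, 5, 4, 13, 21]


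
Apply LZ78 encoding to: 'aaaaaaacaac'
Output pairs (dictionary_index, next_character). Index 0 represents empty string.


LZ78 encoding steps:
Dictionary: {0: ''}
Step 1: w='' (idx 0), next='a' -> output (0, 'a'), add 'a' as idx 1
Step 2: w='a' (idx 1), next='a' -> output (1, 'a'), add 'aa' as idx 2
Step 3: w='aa' (idx 2), next='a' -> output (2, 'a'), add 'aaa' as idx 3
Step 4: w='a' (idx 1), next='c' -> output (1, 'c'), add 'ac' as idx 4
Step 5: w='aa' (idx 2), next='c' -> output (2, 'c'), add 'aac' as idx 5


Encoded: [(0, 'a'), (1, 'a'), (2, 'a'), (1, 'c'), (2, 'c')]


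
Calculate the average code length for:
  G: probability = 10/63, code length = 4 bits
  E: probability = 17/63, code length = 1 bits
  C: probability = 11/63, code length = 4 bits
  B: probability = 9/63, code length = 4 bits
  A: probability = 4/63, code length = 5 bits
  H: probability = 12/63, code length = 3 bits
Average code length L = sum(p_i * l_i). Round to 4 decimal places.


Weighted contributions p_i * l_i:
  G: (10/63) * 4 = 40/63
  E: (17/63) * 1 = 17/63
  C: (11/63) * 4 = 44/63
  B: (9/63) * 4 = 36/63
  A: (4/63) * 5 = 20/63
  H: (12/63) * 3 = 36/63
Sum = (40 + 17 + 44 + 36 + 20 + 36)/63 = 193/63

L = 193/63 = 3.0635 bits/symbol


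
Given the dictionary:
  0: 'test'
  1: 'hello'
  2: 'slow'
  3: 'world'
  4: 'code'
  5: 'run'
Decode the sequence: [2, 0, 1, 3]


Look up each index in the dictionary:
  2 -> 'slow'
  0 -> 'test'
  1 -> 'hello'
  3 -> 'world'

Decoded: "slow test hello world"


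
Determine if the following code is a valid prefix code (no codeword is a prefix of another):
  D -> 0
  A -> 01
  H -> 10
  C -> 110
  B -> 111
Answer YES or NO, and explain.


Checking each pair (does one codeword prefix another?):
  D='0' vs A='01': prefix -- VIOLATION

NO -- this is NOT a valid prefix code. D (0) is a prefix of A (01).


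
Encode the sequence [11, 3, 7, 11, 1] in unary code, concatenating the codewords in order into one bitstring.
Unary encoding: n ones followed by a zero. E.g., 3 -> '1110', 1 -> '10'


Encode each number as n ones followed by a terminating 0:
  11 -> 111111111110 (12 bits)
  3 -> 1110 (4 bits)
  7 -> 11111110 (8 bits)
  11 -> 111111111110 (12 bits)
  1 -> 10 (2 bits)
Total length = 12 + 4 + 8 + 12 + 2 = 38 bits.

Unary([11, 3, 7, 11, 1]) = 11111111111011101111111011111111111010 (38 bits)


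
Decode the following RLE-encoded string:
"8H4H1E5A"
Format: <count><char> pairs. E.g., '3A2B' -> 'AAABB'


Expanding each <count><char> pair:
  8H -> 'HHHHHHHH'
  4H -> 'HHHH'
  1E -> 'E'
  5A -> 'AAAAA'

Decoded = HHHHHHHHHHHHEAAAAA


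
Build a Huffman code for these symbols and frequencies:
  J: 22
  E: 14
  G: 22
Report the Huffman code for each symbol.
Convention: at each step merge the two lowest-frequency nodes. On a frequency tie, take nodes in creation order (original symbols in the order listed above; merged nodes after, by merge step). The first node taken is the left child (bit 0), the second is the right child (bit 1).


Huffman tree construction:
Step 1: Merge E(14) + J(22) = 36
Step 2: Merge G(22) + (E+J)(36) = 58
Read each symbol's code off the tree from the root (left child = 0, right child = 1).

Codes:
  J: 11 (length 2)
  E: 10 (length 2)
  G: 0 (length 1)
Average code length: 94/58 = 1.6207 bits/symbol


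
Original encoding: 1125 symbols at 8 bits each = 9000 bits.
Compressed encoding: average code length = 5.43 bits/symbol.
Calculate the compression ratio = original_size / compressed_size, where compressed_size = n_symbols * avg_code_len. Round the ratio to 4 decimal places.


original_size = n_symbols * orig_bits = 1125 * 8 = 9000 bits
compressed_size = n_symbols * avg_code_len = 1125 * 5.43 = 6108.75 bits
ratio = original_size / compressed_size = 9000 / 6108.75 = 1.4733

Compression ratio = 1.4733


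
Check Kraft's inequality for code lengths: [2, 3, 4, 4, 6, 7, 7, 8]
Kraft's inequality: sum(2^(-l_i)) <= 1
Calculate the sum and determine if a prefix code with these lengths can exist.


Sum = 2^(-2) + 2^(-3) + 2^(-4) + 2^(-4) + 2^(-6) + 2^(-7) + 2^(-7) + 2^(-8)
    = 0.25 + 0.125 + 0.0625 + 0.0625 + 0.015625 + 0.0078125 + 0.0078125 + 0.00390625
    = 137/256 = 0.53515625
Since 0.53515625 <= 1, Kraft's inequality IS satisfied.
A prefix code with these lengths CAN exist.

Kraft sum = 0.53515625. Satisfied.


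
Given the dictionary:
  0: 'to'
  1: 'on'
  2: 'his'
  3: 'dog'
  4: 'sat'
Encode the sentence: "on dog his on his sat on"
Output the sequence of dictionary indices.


Look up each word in the dictionary:
  'on' -> 1
  'dog' -> 3
  'his' -> 2
  'on' -> 1
  'his' -> 2
  'sat' -> 4
  'on' -> 1

Encoded: [1, 3, 2, 1, 2, 4, 1]


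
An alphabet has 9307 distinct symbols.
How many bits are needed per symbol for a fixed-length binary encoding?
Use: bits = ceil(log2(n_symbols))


log2(9307) = 13.1841
Bracket: 2^13 = 8192 < 9307 <= 2^14 = 16384
So ceil(log2(9307)) = 14

bits = ceil(log2(9307)) = ceil(13.1841) = 14 bits


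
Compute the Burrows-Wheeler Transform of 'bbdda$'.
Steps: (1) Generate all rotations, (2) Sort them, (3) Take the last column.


Rotations (sorted):
  0: $bbdda -> last char: a
  1: a$bbdd -> last char: d
  2: bbdda$ -> last char: $
  3: bdda$b -> last char: b
  4: da$bbd -> last char: d
  5: dda$bb -> last char: b


BWT = ad$bdb


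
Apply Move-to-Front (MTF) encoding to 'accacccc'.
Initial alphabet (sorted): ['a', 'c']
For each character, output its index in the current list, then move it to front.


MTF encoding:
'a': index 0 in ['a', 'c'] -> ['a', 'c']
'c': index 1 in ['a', 'c'] -> ['c', 'a']
'c': index 0 in ['c', 'a'] -> ['c', 'a']
'a': index 1 in ['c', 'a'] -> ['a', 'c']
'c': index 1 in ['a', 'c'] -> ['c', 'a']
'c': index 0 in ['c', 'a'] -> ['c', 'a']
'c': index 0 in ['c', 'a'] -> ['c', 'a']
'c': index 0 in ['c', 'a'] -> ['c', 'a']


Output: [0, 1, 0, 1, 1, 0, 0, 0]


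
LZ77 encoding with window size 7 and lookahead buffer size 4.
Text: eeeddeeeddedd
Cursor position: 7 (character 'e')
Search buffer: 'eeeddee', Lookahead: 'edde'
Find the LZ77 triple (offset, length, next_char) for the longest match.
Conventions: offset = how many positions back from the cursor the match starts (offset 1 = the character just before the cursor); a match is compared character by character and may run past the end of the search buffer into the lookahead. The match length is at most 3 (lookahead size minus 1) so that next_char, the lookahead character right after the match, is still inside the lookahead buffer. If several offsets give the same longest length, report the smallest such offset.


Try each offset into the search buffer:
  offset=1 (pos 6, char 'e'): match length 1
  offset=2 (pos 5, char 'e'): match length 1
  offset=3 (pos 4, char 'd'): match length 0
  offset=4 (pos 3, char 'd'): match length 0
  offset=5 (pos 2, char 'e'): match length 3
  offset=6 (pos 1, char 'e'): match length 1
  offset=7 (pos 0, char 'e'): match length 1
Longest match has length 3 at offset 5.
next_char = character at position 7 + 3 = 10 -> 'e'

Best match: offset=5, length=3 (matching 'edd' starting at position 2)
LZ77 triple: (5, 3, 'e')


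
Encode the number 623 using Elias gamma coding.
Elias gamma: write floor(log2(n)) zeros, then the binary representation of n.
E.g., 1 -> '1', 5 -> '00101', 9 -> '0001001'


num_bits = floor(log2(623)) + 1 = 10
leading_zeros = num_bits - 1 = 9
binary(623) = 1001101111

Elias gamma(623) = '000000000' + '1001101111' = 0000000001001101111 (19 bits)


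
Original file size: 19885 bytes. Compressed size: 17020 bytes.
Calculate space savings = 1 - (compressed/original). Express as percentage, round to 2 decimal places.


ratio = compressed/original = 17020/19885 = 0.855922
savings = 1 - ratio = 1 - 0.855922 = 0.144078
as a percentage: 0.144078 * 100 = 14.41%

Space savings = 1 - 17020/19885 = 14.41%


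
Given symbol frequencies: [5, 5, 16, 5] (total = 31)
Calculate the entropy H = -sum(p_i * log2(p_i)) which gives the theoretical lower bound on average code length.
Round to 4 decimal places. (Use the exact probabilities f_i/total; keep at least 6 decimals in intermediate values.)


Per-symbol terms -p_i * log2(p_i) with p_i = f_i/31:
  p = 5/31 = 0.161290: log2(p) = -2.632268, -p*log2(p) = 0.424559
  p = 5/31 = 0.161290: log2(p) = -2.632268, -p*log2(p) = 0.424559
  p = 16/31 = 0.516129: log2(p) = -0.954196, -p*log2(p) = 0.492488
  p = 5/31 = 0.161290: log2(p) = -2.632268, -p*log2(p) = 0.424559
H = 0.424559 + 0.424559 + 0.492488 + 0.424559 = 1.766165

H = 1.7662 bits/symbol


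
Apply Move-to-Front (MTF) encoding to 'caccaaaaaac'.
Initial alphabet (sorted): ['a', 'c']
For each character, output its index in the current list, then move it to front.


MTF encoding:
'c': index 1 in ['a', 'c'] -> ['c', 'a']
'a': index 1 in ['c', 'a'] -> ['a', 'c']
'c': index 1 in ['a', 'c'] -> ['c', 'a']
'c': index 0 in ['c', 'a'] -> ['c', 'a']
'a': index 1 in ['c', 'a'] -> ['a', 'c']
'a': index 0 in ['a', 'c'] -> ['a', 'c']
'a': index 0 in ['a', 'c'] -> ['a', 'c']
'a': index 0 in ['a', 'c'] -> ['a', 'c']
'a': index 0 in ['a', 'c'] -> ['a', 'c']
'a': index 0 in ['a', 'c'] -> ['a', 'c']
'c': index 1 in ['a', 'c'] -> ['c', 'a']


Output: [1, 1, 1, 0, 1, 0, 0, 0, 0, 0, 1]


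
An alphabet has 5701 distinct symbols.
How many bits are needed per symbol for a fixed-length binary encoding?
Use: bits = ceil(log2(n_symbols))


log2(5701) = 12.477
Bracket: 2^12 = 4096 < 5701 <= 2^13 = 8192
So ceil(log2(5701)) = 13

bits = ceil(log2(5701)) = ceil(12.477) = 13 bits


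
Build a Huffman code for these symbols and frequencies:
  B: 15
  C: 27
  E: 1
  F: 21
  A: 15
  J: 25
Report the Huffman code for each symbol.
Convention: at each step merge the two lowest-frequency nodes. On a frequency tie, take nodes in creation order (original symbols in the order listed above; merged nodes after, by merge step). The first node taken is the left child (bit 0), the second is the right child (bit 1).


Huffman tree construction:
Step 1: Merge E(1) + B(15) = 16
Step 2: Merge A(15) + (E+B)(16) = 31
Step 3: Merge F(21) + J(25) = 46
Step 4: Merge C(27) + (A+(E+B))(31) = 58
Step 5: Merge (F+J)(46) + (C+(A+(E+B)))(58) = 104
Read each symbol's code off the tree from the root (left child = 0, right child = 1).

Codes:
  B: 1111 (length 4)
  C: 10 (length 2)
  E: 1110 (length 4)
  F: 00 (length 2)
  A: 110 (length 3)
  J: 01 (length 2)
Average code length: 255/104 = 2.4519 bits/symbol


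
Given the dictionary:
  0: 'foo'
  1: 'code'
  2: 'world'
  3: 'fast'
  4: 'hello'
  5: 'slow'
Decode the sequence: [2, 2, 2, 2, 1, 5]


Look up each index in the dictionary:
  2 -> 'world'
  2 -> 'world'
  2 -> 'world'
  2 -> 'world'
  1 -> 'code'
  5 -> 'slow'

Decoded: "world world world world code slow"


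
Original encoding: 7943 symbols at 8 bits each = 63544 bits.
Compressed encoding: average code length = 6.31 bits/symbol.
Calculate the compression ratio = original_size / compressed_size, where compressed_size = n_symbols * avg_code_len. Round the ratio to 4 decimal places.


original_size = n_symbols * orig_bits = 7943 * 8 = 63544 bits
compressed_size = n_symbols * avg_code_len = 7943 * 6.31 = 50120.33 bits
ratio = original_size / compressed_size = 63544 / 50120.33 = 1.2678

Compression ratio = 1.2678


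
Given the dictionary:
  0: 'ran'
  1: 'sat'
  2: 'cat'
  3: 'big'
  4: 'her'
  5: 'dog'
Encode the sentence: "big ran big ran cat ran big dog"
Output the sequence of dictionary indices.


Look up each word in the dictionary:
  'big' -> 3
  'ran' -> 0
  'big' -> 3
  'ran' -> 0
  'cat' -> 2
  'ran' -> 0
  'big' -> 3
  'dog' -> 5

Encoded: [3, 0, 3, 0, 2, 0, 3, 5]


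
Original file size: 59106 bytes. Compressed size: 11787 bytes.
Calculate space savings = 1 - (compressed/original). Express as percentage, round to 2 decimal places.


ratio = compressed/original = 11787/59106 = 0.199421
savings = 1 - ratio = 1 - 0.199421 = 0.800579
as a percentage: 0.800579 * 100 = 80.06%

Space savings = 1 - 11787/59106 = 80.06%


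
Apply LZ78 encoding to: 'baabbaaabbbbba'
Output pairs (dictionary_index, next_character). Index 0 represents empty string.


LZ78 encoding steps:
Dictionary: {0: ''}
Step 1: w='' (idx 0), next='b' -> output (0, 'b'), add 'b' as idx 1
Step 2: w='' (idx 0), next='a' -> output (0, 'a'), add 'a' as idx 2
Step 3: w='a' (idx 2), next='b' -> output (2, 'b'), add 'ab' as idx 3
Step 4: w='b' (idx 1), next='a' -> output (1, 'a'), add 'ba' as idx 4
Step 5: w='a' (idx 2), next='a' -> output (2, 'a'), add 'aa' as idx 5
Step 6: w='b' (idx 1), next='b' -> output (1, 'b'), add 'bb' as idx 6
Step 7: w='bb' (idx 6), next='b' -> output (6, 'b'), add 'bbb' as idx 7
Step 8: w='a' (idx 2), end of input -> output (2, '')


Encoded: [(0, 'b'), (0, 'a'), (2, 'b'), (1, 'a'), (2, 'a'), (1, 'b'), (6, 'b'), (2, '')]


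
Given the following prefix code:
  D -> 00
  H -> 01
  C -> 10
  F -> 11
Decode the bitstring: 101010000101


Decoding step by step:
Bits 10 -> C
Bits 10 -> C
Bits 10 -> C
Bits 00 -> D
Bits 01 -> H
Bits 01 -> H


Decoded message: CCCDHH


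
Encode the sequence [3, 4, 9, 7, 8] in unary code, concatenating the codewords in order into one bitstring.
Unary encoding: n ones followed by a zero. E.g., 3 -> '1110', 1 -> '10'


Encode each number as n ones followed by a terminating 0:
  3 -> 1110 (4 bits)
  4 -> 11110 (5 bits)
  9 -> 1111111110 (10 bits)
  7 -> 11111110 (8 bits)
  8 -> 111111110 (9 bits)
Total length = 4 + 5 + 10 + 8 + 9 = 36 bits.

Unary([3, 4, 9, 7, 8]) = 111011110111111111011111110111111110 (36 bits)
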